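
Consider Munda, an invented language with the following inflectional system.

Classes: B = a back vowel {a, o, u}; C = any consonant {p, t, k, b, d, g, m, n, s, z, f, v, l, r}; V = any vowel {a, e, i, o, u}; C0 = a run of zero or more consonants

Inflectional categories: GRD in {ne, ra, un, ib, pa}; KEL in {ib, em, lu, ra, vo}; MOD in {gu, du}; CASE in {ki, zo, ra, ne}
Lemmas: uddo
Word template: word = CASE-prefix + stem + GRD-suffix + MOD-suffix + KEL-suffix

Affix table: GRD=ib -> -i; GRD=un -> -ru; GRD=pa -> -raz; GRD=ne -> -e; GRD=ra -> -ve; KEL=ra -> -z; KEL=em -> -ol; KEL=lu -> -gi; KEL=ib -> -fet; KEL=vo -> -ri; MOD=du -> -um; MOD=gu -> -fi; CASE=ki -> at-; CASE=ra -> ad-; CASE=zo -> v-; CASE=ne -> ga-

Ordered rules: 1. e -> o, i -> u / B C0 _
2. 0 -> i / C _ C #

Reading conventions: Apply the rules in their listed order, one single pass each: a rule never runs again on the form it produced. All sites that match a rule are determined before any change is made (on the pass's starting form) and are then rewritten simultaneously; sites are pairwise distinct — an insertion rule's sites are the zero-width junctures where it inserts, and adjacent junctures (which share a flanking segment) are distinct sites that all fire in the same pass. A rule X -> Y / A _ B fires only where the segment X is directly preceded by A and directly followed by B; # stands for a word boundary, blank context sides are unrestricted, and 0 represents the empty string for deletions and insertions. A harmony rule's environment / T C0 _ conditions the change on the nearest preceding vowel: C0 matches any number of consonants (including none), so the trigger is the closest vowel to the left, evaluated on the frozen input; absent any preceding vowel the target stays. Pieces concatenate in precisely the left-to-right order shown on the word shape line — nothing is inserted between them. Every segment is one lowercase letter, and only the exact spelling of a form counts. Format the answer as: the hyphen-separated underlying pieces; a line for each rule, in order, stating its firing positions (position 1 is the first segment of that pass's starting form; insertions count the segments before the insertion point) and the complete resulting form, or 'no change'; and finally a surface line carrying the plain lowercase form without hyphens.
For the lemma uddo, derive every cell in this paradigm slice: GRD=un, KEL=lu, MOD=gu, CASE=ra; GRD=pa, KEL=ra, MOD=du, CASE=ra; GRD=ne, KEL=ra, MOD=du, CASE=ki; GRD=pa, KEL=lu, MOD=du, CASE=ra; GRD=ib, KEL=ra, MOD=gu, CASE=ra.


cell GRD=un, KEL=lu, MOD=gu, CASE=ra:
underlying: ad-uddo-ru-fi-gi
1. e -> o, i -> u / B C0 _: fires at position(s) 10: aduddorufugi
2. 0 -> i / C _ C #: no change
surface: aduddorufugi

cell GRD=pa, KEL=ra, MOD=du, CASE=ra:
underlying: ad-uddo-raz-um-z
1. e -> o, i -> u / B C0 _: no change
2. 0 -> i / C _ C #: inserts after position(s) 11: aduddorazumiz
surface: aduddorazumiz

cell GRD=ne, KEL=ra, MOD=du, CASE=ki:
underlying: at-uddo-e-um-z
1. e -> o, i -> u / B C0 _: fires at position(s) 7: atuddooumz
2. 0 -> i / C _ C #: inserts after position(s) 9: atuddooumiz
surface: atuddooumiz

cell GRD=pa, KEL=lu, MOD=du, CASE=ra:
underlying: ad-uddo-raz-um-gi
1. e -> o, i -> u / B C0 _: fires at position(s) 13: aduddorazumgu
2. 0 -> i / C _ C #: no change
surface: aduddorazumgu

cell GRD=ib, KEL=ra, MOD=gu, CASE=ra:
underlying: ad-uddo-i-fi-z
1. e -> o, i -> u / B C0 _: fires at position(s) 7: aduddoufiz
2. 0 -> i / C _ C #: no change
surface: aduddoufiz


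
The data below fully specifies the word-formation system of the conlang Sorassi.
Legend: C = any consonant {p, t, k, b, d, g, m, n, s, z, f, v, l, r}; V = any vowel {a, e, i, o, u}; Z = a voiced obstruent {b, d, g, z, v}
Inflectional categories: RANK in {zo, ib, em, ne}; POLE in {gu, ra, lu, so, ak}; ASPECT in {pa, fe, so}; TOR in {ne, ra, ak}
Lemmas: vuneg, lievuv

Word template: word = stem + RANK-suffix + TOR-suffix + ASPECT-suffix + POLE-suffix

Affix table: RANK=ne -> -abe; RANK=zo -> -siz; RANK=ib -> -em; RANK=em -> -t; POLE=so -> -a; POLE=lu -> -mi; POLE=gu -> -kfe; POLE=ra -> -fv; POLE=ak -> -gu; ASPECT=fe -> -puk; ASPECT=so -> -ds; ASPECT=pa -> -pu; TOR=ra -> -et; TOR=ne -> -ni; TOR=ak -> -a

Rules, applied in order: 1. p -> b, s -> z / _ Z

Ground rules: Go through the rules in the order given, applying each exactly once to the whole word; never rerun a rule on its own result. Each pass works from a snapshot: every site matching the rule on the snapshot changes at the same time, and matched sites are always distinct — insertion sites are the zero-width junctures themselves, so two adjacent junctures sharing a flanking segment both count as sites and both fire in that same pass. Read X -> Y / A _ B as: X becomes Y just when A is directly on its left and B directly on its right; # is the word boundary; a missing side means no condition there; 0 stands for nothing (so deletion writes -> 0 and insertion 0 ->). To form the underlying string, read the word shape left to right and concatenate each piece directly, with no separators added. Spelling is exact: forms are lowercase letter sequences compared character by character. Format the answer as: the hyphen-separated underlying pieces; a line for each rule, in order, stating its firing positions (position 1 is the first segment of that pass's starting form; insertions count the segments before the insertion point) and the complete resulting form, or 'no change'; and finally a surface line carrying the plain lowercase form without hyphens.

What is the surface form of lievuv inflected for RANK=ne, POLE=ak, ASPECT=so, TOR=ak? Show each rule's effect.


underlying: lievuv-abe-a-ds-gu
1. p -> b, s -> z / _ Z: fires at position(s) 12: lievuvabeadzgu
surface: lievuvabeadzgu


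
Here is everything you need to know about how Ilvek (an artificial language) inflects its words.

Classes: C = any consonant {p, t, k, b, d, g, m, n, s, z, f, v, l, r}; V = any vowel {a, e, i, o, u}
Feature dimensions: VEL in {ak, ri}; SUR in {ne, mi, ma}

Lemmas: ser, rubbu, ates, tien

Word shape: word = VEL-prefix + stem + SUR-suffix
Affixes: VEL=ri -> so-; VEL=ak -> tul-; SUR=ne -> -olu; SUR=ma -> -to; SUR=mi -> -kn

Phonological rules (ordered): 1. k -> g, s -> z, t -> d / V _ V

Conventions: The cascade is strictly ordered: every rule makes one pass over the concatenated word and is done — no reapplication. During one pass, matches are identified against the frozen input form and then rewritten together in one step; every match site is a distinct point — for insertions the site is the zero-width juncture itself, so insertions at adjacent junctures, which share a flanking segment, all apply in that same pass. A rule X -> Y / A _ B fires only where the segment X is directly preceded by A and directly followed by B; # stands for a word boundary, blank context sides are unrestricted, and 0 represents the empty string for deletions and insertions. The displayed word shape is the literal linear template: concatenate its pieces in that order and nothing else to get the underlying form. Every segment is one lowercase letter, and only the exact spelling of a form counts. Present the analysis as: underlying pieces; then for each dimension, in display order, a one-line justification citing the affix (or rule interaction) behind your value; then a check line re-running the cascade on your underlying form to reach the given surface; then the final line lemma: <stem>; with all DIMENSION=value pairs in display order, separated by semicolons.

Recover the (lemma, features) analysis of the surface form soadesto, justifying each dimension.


underlying: so-ates-to
VEL=ri - signalled by the affix so-
SUR=ma - signalled by the affix -to
check: soatesto -> soadesto
lemma: ates; VEL=ri; SUR=ma


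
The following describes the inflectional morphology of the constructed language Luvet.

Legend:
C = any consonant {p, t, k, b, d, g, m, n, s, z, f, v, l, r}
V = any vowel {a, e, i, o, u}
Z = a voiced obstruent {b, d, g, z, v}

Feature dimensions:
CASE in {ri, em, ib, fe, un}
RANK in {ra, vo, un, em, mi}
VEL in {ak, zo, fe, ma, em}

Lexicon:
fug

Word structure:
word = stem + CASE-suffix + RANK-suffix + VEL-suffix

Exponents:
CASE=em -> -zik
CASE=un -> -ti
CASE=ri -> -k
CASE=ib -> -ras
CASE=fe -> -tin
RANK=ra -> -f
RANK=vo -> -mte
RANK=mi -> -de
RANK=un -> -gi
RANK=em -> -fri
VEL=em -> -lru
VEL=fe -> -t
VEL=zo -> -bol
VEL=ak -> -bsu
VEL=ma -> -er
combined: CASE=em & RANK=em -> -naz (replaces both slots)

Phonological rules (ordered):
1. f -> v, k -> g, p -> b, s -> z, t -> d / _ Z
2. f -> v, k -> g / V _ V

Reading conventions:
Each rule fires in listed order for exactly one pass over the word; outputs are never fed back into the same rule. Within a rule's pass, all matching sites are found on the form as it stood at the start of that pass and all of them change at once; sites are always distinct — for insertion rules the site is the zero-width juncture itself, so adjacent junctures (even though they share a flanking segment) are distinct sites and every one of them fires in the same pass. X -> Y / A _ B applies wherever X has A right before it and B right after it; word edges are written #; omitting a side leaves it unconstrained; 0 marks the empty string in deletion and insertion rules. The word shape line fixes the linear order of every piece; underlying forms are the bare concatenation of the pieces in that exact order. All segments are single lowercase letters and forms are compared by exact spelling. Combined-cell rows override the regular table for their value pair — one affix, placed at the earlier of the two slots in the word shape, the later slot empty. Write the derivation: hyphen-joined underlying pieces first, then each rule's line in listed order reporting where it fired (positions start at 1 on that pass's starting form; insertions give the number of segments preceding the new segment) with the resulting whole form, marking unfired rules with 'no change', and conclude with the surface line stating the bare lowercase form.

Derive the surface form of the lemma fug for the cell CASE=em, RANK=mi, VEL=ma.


underlying: fug-zik-de-er
1. f -> v, k -> g, p -> b, s -> z, t -> d / _ Z: fires at position(s) 6: fugzigdeer
2. f -> v, k -> g / V _ V: no change
surface: fugzigdeer


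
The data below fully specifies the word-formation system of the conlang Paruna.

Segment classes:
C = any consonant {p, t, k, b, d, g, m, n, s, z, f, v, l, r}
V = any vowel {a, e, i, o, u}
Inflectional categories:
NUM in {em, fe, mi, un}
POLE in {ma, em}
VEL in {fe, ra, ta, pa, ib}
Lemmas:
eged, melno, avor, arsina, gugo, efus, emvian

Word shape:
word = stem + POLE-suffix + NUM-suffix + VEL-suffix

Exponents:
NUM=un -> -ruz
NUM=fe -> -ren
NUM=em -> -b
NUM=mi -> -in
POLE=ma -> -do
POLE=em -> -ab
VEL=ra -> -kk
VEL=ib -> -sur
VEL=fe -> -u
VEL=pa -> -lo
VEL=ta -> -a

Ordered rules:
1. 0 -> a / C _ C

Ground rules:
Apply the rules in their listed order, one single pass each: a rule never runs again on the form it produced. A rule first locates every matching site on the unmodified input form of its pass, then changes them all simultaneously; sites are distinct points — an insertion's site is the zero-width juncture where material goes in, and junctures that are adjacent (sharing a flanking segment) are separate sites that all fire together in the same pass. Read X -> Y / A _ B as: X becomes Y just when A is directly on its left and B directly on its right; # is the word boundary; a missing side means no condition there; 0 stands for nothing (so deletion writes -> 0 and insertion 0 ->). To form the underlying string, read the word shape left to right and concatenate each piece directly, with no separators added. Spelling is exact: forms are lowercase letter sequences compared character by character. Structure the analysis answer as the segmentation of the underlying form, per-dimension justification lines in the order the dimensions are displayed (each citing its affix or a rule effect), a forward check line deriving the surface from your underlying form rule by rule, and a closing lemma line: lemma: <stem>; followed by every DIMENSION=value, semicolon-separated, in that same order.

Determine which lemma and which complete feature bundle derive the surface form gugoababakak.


underlying: gugo-ab-b-kk
NUM=em - signalled by the affix -b
POLE=em - signalled by the affix -ab
VEL=ra - signalled by the affix -kk
check: gugoabbkk -> gugoababakak
lemma: gugo; NUM=em; POLE=em; VEL=ra


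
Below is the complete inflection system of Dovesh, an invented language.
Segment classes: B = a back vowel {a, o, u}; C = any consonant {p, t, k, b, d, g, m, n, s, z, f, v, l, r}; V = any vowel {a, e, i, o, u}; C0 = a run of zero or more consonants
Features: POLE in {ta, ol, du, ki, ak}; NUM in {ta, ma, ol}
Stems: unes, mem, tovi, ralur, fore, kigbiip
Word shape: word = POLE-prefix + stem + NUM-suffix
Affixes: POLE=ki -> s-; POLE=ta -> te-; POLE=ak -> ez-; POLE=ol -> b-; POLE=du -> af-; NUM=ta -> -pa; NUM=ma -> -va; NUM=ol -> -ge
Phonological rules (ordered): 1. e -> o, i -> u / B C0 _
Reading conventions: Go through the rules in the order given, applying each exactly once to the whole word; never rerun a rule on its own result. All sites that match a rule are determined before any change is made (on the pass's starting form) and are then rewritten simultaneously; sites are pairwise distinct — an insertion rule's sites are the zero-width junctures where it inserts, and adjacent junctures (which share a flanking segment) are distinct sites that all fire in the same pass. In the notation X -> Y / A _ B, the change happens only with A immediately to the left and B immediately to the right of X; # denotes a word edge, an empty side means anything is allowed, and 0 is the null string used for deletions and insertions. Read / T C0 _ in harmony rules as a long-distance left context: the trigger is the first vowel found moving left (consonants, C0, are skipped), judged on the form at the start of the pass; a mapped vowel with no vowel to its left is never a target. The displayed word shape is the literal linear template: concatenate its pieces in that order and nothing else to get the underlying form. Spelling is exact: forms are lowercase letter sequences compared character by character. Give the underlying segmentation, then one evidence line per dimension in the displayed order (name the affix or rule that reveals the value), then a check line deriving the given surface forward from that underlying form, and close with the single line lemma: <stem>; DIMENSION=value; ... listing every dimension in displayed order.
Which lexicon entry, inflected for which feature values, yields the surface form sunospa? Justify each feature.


underlying: s-unes-pa
POLE=ki - signalled by the affix s-
NUM=ta - signalled by the affix -pa
check: sunespa -> sunospa
lemma: unes; POLE=ki; NUM=ta


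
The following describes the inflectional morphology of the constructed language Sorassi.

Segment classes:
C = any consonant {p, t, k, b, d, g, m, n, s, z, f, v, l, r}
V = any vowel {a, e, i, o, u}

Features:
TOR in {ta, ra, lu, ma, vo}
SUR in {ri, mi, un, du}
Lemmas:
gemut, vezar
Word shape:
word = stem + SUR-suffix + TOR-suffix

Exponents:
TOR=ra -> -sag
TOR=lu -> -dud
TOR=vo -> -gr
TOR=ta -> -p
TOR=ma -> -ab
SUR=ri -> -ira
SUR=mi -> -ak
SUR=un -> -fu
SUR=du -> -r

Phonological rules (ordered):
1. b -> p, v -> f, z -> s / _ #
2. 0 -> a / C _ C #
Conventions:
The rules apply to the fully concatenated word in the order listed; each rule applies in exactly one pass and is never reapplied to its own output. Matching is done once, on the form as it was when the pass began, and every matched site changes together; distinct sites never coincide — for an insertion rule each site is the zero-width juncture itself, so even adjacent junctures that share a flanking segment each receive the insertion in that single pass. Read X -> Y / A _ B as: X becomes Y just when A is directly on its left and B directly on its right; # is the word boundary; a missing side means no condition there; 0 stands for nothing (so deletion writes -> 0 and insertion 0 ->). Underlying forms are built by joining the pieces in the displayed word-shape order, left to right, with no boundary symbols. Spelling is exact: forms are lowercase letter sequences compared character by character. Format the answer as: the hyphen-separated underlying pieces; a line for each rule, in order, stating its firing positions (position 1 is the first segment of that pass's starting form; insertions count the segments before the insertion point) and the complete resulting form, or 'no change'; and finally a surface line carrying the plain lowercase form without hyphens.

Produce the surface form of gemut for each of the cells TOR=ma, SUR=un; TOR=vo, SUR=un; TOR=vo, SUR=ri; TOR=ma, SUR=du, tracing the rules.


cell TOR=ma, SUR=un:
underlying: gemut-fu-ab
1. b -> p, v -> f, z -> s / _ #: fires at position(s) 9: gemutfuap
2. 0 -> a / C _ C #: no change
surface: gemutfuap

cell TOR=vo, SUR=un:
underlying: gemut-fu-gr
1. b -> p, v -> f, z -> s / _ #: no change
2. 0 -> a / C _ C #: inserts after position(s) 8: gemutfugar
surface: gemutfugar

cell TOR=vo, SUR=ri:
underlying: gemut-ira-gr
1. b -> p, v -> f, z -> s / _ #: no change
2. 0 -> a / C _ C #: inserts after position(s) 9: gemutiragar
surface: gemutiragar

cell TOR=ma, SUR=du:
underlying: gemut-r-ab
1. b -> p, v -> f, z -> s / _ #: fires at position(s) 8: gemutrap
2. 0 -> a / C _ C #: no change
surface: gemutrap


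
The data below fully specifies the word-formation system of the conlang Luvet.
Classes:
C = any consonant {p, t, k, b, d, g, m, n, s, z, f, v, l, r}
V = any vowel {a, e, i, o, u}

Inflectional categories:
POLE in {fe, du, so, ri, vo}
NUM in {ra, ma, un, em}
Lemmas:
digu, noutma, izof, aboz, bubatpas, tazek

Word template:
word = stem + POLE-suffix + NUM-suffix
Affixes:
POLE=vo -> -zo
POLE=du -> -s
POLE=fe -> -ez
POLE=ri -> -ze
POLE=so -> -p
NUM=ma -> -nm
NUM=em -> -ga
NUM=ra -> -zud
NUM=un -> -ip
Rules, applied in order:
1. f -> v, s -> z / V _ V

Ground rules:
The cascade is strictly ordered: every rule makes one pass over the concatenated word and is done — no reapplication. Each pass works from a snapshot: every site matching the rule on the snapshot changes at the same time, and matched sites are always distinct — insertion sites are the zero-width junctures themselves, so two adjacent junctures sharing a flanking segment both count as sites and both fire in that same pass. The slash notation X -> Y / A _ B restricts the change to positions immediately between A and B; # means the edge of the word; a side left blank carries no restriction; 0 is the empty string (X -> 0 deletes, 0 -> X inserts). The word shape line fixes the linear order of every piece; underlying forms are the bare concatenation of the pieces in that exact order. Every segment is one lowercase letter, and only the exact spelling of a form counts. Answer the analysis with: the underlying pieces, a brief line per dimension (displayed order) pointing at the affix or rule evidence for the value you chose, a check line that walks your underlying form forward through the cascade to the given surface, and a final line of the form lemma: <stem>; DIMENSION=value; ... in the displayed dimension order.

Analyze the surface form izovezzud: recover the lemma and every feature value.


underlying: izof-ez-zud
POLE=fe - signalled by the affix -ez
NUM=ra - signalled by the affix -zud
check: izofezzud -> izovezzud
lemma: izof; POLE=fe; NUM=ra


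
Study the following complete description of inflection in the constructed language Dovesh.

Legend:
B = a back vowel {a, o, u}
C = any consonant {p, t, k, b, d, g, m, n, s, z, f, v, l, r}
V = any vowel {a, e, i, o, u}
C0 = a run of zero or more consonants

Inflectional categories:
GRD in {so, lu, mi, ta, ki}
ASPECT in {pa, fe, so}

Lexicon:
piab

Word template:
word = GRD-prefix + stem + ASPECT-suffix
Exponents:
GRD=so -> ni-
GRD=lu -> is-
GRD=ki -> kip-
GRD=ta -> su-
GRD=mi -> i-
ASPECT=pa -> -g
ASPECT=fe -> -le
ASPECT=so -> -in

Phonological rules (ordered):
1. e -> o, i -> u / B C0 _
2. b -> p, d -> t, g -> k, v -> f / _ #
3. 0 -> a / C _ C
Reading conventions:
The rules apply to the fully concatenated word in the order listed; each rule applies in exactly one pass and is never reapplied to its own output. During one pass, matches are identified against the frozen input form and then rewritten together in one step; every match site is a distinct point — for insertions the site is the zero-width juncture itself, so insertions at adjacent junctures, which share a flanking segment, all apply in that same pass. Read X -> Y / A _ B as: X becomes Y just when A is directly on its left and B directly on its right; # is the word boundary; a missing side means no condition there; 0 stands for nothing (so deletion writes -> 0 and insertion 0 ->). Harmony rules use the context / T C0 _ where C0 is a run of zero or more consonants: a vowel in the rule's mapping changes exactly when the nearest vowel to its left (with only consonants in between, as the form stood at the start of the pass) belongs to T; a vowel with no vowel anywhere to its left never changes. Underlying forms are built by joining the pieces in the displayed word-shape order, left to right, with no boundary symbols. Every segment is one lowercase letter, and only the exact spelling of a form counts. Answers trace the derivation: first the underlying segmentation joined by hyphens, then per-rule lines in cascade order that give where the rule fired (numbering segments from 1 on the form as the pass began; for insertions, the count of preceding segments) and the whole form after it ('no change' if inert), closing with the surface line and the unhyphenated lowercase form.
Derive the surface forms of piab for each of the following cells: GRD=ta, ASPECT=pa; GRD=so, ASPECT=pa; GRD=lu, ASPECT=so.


cell GRD=ta, ASPECT=pa:
underlying: su-piab-g
1. e -> o, i -> u / B C0 _: fires at position(s) 4: supuabg
2. b -> p, d -> t, g -> k, v -> f / _ #: fires at position(s) 7: supuabk
3. 0 -> a / C _ C: inserts after position(s) 6: supuabak
surface: supuabak

cell GRD=so, ASPECT=pa:
underlying: ni-piab-g
1. e -> o, i -> u / B C0 _: no change
2. b -> p, d -> t, g -> k, v -> f / _ #: fires at position(s) 7: nipiabk
3. 0 -> a / C _ C: inserts after position(s) 6: nipiabak
surface: nipiabak

cell GRD=lu, ASPECT=so:
underlying: is-piab-in
1. e -> o, i -> u / B C0 _: fires at position(s) 7: ispiabun
2. b -> p, d -> t, g -> k, v -> f / _ #: no change
3. 0 -> a / C _ C: inserts after position(s) 2: isapiabun
surface: isapiabun


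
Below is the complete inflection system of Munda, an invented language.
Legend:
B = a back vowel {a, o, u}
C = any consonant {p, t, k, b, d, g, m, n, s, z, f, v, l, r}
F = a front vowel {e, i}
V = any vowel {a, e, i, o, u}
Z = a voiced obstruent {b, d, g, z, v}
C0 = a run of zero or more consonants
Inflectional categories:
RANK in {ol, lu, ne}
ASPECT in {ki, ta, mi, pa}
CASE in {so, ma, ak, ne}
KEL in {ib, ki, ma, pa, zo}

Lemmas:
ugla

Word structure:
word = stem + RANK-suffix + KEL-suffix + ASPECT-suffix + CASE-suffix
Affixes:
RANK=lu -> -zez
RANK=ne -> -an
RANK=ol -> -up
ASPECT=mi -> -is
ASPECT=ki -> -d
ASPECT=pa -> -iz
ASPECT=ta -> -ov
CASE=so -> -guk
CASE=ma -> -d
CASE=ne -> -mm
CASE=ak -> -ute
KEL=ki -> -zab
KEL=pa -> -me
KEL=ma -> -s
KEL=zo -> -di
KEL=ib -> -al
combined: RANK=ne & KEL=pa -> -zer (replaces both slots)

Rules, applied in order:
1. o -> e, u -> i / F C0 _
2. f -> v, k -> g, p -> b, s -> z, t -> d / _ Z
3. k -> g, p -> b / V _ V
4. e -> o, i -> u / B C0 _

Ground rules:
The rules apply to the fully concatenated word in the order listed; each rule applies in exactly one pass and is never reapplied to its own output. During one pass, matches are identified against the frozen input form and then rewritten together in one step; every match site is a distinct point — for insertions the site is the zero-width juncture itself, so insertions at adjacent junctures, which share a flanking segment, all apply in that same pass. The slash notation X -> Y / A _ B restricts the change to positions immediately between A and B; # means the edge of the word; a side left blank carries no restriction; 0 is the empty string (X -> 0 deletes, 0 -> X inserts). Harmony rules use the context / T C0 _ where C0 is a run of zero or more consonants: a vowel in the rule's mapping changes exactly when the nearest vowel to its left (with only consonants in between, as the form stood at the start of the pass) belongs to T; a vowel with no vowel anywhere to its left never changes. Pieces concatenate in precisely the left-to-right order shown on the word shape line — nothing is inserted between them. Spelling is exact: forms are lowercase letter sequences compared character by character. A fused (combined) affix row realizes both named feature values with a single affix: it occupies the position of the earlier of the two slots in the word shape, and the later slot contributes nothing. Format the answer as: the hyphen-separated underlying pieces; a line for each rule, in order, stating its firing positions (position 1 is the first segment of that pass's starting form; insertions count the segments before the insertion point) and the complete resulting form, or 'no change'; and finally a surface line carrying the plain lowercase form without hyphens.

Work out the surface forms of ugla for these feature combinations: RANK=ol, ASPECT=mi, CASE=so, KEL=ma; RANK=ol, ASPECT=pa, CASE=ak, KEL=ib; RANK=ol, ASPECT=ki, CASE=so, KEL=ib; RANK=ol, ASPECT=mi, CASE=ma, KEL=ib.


cell RANK=ol, ASPECT=mi, CASE=so, KEL=ma:
underlying: ugla-up-s-is-guk
1. o -> e, u -> i / F C0 _: fires at position(s) 11: uglaupsisgik
2. f -> v, k -> g, p -> b, s -> z, t -> d / _ Z: fires at position(s) 9: uglaupsizgik
3. k -> g, p -> b / V _ V: no change
4. e -> o, i -> u / B C0 _: fires at position(s) 8: uglaupsuzgik
surface: uglaupsuzgik

cell RANK=ol, ASPECT=pa, CASE=ak, KEL=ib:
underlying: ugla-up-al-iz-ute
1. o -> e, u -> i / F C0 _: fires at position(s) 11: uglaupalizite
2. f -> v, k -> g, p -> b, s -> z, t -> d / _ Z: no change
3. k -> g, p -> b / V _ V: fires at position(s) 6: uglaubalizite
4. e -> o, i -> u / B C0 _: fires at position(s) 9: uglaubaluzite
surface: uglaubaluzite

cell RANK=ol, ASPECT=ki, CASE=so, KEL=ib:
underlying: ugla-up-al-d-guk
1. o -> e, u -> i / F C0 _: no change
2. f -> v, k -> g, p -> b, s -> z, t -> d / _ Z: no change
3. k -> g, p -> b / V _ V: fires at position(s) 6: uglaubaldguk
4. e -> o, i -> u / B C0 _: no change
surface: uglaubaldguk

cell RANK=ol, ASPECT=mi, CASE=ma, KEL=ib:
underlying: ugla-up-al-is-d
1. o -> e, u -> i / F C0 _: no change
2. f -> v, k -> g, p -> b, s -> z, t -> d / _ Z: fires at position(s) 10: uglaupalizd
3. k -> g, p -> b / V _ V: fires at position(s) 6: uglaubalizd
4. e -> o, i -> u / B C0 _: fires at position(s) 9: uglaubaluzd
surface: uglaubaluzd


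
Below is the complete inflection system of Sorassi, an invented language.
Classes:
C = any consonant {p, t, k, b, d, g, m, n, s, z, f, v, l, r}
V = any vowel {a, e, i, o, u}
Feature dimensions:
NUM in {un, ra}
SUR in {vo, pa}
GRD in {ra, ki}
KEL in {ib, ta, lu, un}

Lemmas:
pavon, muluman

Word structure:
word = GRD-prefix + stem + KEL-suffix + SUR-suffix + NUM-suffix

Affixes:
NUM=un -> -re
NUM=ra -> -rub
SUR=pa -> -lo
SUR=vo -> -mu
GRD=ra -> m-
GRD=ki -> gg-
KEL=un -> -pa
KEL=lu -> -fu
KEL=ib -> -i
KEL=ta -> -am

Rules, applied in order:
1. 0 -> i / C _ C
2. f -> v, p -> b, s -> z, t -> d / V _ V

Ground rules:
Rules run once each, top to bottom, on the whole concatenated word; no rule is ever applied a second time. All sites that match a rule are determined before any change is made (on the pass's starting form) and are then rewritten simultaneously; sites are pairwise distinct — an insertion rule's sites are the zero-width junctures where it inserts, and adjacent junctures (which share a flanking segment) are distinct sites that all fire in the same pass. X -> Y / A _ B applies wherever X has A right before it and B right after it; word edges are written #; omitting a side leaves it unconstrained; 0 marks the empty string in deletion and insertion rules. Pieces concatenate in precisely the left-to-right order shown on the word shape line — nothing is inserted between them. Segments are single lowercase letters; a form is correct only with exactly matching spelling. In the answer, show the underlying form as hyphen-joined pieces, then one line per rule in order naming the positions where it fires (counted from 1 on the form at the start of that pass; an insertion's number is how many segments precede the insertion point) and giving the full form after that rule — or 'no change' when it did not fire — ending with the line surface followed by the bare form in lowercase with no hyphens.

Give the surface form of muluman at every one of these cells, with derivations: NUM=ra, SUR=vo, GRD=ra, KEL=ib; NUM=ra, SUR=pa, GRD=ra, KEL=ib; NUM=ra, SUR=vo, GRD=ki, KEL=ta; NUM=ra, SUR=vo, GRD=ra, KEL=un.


cell NUM=ra, SUR=vo, GRD=ra, KEL=ib:
underlying: m-muluman-i-mu-rub
1. 0 -> i / C _ C: inserts after position(s) 1: mimulumanimurub
2. f -> v, p -> b, s -> z, t -> d / V _ V: no change
surface: mimulumanimurub

cell NUM=ra, SUR=pa, GRD=ra, KEL=ib:
underlying: m-muluman-i-lo-rub
1. 0 -> i / C _ C: inserts after position(s) 1: mimulumanilorub
2. f -> v, p -> b, s -> z, t -> d / V _ V: no change
surface: mimulumanilorub

cell NUM=ra, SUR=vo, GRD=ki, KEL=ta:
underlying: gg-muluman-am-mu-rub
1. 0 -> i / C _ C: inserts after position(s) 1, 2, 11: gigimulumanamimurub
2. f -> v, p -> b, s -> z, t -> d / V _ V: no change
surface: gigimulumanamimurub

cell NUM=ra, SUR=vo, GRD=ra, KEL=un:
underlying: m-muluman-pa-mu-rub
1. 0 -> i / C _ C: inserts after position(s) 1, 8: mimulumanipamurub
2. f -> v, p -> b, s -> z, t -> d / V _ V: fires at position(s) 11: mimulumanibamurub
surface: mimulumanibamurub


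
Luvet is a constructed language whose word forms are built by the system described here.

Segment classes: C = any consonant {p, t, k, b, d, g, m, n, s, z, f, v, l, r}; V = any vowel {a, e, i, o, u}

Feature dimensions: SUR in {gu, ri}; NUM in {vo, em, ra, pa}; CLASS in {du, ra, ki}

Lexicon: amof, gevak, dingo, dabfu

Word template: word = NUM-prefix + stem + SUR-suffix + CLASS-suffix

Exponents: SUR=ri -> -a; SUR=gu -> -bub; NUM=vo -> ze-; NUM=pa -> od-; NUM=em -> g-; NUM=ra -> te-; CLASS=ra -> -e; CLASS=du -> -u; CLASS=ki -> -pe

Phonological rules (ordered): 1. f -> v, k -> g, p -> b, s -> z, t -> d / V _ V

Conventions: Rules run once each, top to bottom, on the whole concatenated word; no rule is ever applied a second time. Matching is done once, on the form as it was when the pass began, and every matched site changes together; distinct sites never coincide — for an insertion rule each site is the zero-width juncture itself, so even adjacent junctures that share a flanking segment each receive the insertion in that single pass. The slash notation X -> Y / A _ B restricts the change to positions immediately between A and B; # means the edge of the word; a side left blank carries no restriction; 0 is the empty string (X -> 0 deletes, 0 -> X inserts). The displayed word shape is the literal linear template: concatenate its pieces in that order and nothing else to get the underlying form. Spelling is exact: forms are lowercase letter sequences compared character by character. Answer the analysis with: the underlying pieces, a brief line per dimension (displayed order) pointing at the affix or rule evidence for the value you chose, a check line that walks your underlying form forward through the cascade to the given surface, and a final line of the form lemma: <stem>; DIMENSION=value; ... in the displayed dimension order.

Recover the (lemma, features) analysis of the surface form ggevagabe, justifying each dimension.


underlying: g-gevak-a-pe
SUR=ri - signalled by the affix -a
NUM=em - signalled by the affix g-
CLASS=ki - signalled by the affix -pe
check: ggevakape -> ggevagabe
lemma: gevak; SUR=ri; NUM=em; CLASS=ki


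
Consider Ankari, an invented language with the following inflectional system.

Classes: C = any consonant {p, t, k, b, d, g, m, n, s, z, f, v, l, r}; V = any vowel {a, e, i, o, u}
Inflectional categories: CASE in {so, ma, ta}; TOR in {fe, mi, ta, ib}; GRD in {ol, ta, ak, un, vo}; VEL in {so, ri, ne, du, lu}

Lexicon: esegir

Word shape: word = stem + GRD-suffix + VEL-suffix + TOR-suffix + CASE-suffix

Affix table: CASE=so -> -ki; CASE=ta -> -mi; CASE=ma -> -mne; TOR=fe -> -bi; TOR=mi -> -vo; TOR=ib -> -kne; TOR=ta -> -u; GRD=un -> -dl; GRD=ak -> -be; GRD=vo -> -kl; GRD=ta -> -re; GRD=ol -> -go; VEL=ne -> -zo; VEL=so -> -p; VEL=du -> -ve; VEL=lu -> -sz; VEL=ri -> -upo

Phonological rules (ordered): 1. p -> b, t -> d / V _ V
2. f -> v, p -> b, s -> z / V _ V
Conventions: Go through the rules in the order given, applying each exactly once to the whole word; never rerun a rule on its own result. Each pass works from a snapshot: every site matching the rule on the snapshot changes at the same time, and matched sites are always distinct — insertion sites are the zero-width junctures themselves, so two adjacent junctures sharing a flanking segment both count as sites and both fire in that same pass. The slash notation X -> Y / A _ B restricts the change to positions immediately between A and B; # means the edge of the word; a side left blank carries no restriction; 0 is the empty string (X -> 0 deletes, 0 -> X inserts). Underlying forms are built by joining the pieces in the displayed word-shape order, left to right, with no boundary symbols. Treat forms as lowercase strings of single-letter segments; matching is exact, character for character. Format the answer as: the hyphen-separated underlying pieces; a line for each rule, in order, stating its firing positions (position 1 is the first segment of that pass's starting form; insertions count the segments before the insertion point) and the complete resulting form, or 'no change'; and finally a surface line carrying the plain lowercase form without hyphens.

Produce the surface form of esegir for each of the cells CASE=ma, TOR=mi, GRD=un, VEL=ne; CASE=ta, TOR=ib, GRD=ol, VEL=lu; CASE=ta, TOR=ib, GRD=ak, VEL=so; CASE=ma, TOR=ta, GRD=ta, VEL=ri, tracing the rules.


cell CASE=ma, TOR=mi, GRD=un, VEL=ne:
underlying: esegir-dl-zo-vo-mne
1. p -> b, t -> d / V _ V: no change
2. f -> v, p -> b, s -> z / V _ V: fires at position(s) 2: ezegirdlzovomne
surface: ezegirdlzovomne

cell CASE=ta, TOR=ib, GRD=ol, VEL=lu:
underlying: esegir-go-sz-kne-mi
1. p -> b, t -> d / V _ V: no change
2. f -> v, p -> b, s -> z / V _ V: fires at position(s) 2: ezegirgoszknemi
surface: ezegirgoszknemi

cell CASE=ta, TOR=ib, GRD=ak, VEL=so:
underlying: esegir-be-p-kne-mi
1. p -> b, t -> d / V _ V: no change
2. f -> v, p -> b, s -> z / V _ V: fires at position(s) 2: ezegirbepknemi
surface: ezegirbepknemi

cell CASE=ma, TOR=ta, GRD=ta, VEL=ri:
underlying: esegir-re-upo-u-mne
1. p -> b, t -> d / V _ V: fires at position(s) 10: esegirreuboumne
2. f -> v, p -> b, s -> z / V _ V: fires at position(s) 2: ezegirreuboumne
surface: ezegirreuboumne


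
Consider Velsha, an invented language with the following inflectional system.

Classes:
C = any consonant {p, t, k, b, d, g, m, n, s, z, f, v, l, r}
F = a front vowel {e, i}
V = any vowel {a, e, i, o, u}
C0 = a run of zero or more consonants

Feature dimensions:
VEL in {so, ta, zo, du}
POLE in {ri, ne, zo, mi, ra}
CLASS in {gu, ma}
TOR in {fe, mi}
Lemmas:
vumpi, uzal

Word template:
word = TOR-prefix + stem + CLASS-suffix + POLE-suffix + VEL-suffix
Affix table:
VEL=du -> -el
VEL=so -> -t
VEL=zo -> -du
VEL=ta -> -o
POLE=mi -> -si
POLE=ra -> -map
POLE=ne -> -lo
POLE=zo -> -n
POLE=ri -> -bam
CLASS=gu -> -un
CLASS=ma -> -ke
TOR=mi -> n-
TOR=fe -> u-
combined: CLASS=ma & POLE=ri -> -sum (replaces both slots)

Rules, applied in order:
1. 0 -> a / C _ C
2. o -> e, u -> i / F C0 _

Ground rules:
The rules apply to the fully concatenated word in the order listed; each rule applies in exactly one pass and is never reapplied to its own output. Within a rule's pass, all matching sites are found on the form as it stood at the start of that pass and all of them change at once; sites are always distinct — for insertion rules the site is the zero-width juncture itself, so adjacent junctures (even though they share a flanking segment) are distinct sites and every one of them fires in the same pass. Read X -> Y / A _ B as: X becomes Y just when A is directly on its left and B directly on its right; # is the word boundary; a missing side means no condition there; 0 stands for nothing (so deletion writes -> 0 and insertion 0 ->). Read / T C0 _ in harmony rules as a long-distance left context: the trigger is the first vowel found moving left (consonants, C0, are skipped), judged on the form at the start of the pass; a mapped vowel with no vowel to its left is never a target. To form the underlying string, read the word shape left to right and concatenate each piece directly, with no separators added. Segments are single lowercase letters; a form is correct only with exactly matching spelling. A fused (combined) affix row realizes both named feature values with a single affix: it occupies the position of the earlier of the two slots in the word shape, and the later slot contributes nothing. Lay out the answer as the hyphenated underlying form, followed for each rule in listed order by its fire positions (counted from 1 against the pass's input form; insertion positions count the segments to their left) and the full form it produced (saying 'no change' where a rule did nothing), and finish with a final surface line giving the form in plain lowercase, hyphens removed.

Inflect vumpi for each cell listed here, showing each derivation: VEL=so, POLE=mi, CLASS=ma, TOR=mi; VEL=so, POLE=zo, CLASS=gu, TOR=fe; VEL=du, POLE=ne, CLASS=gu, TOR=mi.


cell VEL=so, POLE=mi, CLASS=ma, TOR=mi:
underlying: n-vumpi-ke-si-t
1. 0 -> a / C _ C: inserts after position(s) 1, 4: navumapikesit
2. o -> e, u -> i / F C0 _: no change
surface: navumapikesit

cell VEL=so, POLE=zo, CLASS=gu, TOR=fe:
underlying: u-vumpi-un-n-t
1. 0 -> a / C _ C: inserts after position(s) 4, 8, 9: uvumapiunanat
2. o -> e, u -> i / F C0 _: fires at position(s) 8: uvumapiinanat
surface: uvumapiinanat

cell VEL=du, POLE=ne, CLASS=gu, TOR=mi:
underlying: n-vumpi-un-lo-el
1. 0 -> a / C _ C: inserts after position(s) 1, 4, 8: navumapiunaloel
2. o -> e, u -> i / F C0 _: fires at position(s) 9: navumapiinaloel
surface: navumapiinaloel


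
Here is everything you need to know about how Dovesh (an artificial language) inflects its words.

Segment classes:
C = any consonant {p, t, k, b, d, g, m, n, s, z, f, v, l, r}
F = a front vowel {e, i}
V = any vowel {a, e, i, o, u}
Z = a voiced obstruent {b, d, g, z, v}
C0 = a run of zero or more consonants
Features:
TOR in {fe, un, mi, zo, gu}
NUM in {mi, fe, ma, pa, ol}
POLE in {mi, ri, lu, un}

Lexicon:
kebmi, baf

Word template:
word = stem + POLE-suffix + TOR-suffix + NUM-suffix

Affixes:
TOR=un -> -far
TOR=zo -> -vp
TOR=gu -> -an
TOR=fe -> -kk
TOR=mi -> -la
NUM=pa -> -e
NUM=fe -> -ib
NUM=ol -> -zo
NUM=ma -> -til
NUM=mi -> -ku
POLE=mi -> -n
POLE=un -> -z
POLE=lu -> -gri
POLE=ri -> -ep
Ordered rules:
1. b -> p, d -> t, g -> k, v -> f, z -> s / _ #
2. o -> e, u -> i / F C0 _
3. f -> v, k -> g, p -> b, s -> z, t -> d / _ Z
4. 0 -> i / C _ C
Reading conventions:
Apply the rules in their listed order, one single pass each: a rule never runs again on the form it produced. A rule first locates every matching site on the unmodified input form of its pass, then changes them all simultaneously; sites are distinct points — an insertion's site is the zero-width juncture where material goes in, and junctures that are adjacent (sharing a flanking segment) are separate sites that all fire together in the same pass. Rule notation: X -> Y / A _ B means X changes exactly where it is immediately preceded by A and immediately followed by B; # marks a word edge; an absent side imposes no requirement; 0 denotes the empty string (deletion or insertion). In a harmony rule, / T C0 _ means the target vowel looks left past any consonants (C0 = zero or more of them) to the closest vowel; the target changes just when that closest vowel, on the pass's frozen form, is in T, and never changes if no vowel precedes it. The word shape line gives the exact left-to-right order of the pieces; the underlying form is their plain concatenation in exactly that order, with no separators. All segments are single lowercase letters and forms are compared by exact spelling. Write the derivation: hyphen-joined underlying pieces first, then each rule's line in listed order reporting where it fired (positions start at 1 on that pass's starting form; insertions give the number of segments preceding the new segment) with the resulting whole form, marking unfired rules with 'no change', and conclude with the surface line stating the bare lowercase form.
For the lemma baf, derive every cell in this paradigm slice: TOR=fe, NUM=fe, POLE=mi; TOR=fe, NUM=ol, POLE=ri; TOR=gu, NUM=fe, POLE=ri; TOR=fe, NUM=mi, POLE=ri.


cell TOR=fe, NUM=fe, POLE=mi:
underlying: baf-n-kk-ib
1. b -> p, d -> t, g -> k, v -> f, z -> s / _ #: fires at position(s) 8: bafnkkip
2. o -> e, u -> i / F C0 _: no change
3. f -> v, k -> g, p -> b, s -> z, t -> d / _ Z: no change
4. 0 -> i / C _ C: inserts after position(s) 3, 4, 5: bafinikikip
surface: bafinikikip

cell TOR=fe, NUM=ol, POLE=ri:
underlying: baf-ep-kk-zo
1. b -> p, d -> t, g -> k, v -> f, z -> s / _ #: no change
2. o -> e, u -> i / F C0 _: fires at position(s) 9: bafepkkze
3. f -> v, k -> g, p -> b, s -> z, t -> d / _ Z: fires at position(s) 7: bafepkgze
4. 0 -> i / C _ C: inserts after position(s) 5, 6, 7: bafepikigize
surface: bafepikigize

cell TOR=gu, NUM=fe, POLE=ri:
underlying: baf-ep-an-ib
1. b -> p, d -> t, g -> k, v -> f, z -> s / _ #: fires at position(s) 9: bafepanip
2. o -> e, u -> i / F C0 _: no change
3. f -> v, k -> g, p -> b, s -> z, t -> d / _ Z: no change
4. 0 -> i / C _ C: no change
surface: bafepanip

cell TOR=fe, NUM=mi, POLE=ri:
underlying: baf-ep-kk-ku
1. b -> p, d -> t, g -> k, v -> f, z -> s / _ #: no change
2. o -> e, u -> i / F C0 _: fires at position(s) 9: bafepkkki
3. f -> v, k -> g, p -> b, s -> z, t -> d / _ Z: no change
4. 0 -> i / C _ C: inserts after position(s) 5, 6, 7: bafepikikiki
surface: bafepikikiki
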